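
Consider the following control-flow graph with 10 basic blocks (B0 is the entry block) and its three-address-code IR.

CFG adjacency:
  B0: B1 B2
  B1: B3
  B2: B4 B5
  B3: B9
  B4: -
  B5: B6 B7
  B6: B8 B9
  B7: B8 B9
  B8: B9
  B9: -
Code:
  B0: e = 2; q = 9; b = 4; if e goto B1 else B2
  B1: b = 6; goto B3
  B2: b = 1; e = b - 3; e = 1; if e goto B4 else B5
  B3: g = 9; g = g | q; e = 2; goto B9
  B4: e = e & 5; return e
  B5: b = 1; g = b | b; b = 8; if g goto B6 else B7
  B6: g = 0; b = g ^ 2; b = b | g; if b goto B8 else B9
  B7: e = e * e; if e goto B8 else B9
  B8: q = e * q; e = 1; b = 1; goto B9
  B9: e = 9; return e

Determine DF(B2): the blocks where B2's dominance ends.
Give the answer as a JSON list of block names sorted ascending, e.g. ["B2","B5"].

Answer: ["B9"]

Analysis:
idom tree: B1←B0 B2←B0 B3←B1 B4←B2 B5←B2 B6←B5 B7←B5 B8←B5 B9←B0
Join-block Dom:
  B8: preds {B6,B7}: {B0,B2,B5,B6} ∩ {B0,B2,B5,B7} = {B0,B2,B5}; idom=B5
  B9: preds {B3,B6,B7,B8}: {B0,B1,B3} ∩ {B0,B2,B5,B6} ∩ {B0,B2,B5,B7} ∩ {B0,B2,B5,B8} = {B0}; idom=B0

Frontier:
  join B8 pred B6: B6 stop@B5
  join B8 pred B7: B7 stop@B5
  join B9 pred B3: B3→B1 stop@B0
  join B9 pred B6: B6→B5→B2 stop@B0
  join B9 pred B7: B7→B5→B2 stop@B0
  join B9 pred B8: B8→B5→B2 stop@B0
  B0: DF=∅
  B1: DF={B9}
  B2: DF={B9}
  B3: DF={B9}
  B4: DF=∅
  B5: DF={B9}
  B6: DF={B8,B9}
  B7: DF={B8,B9}
  B8: DF={B9}
  B9: DF=∅

DF(B2) = ["B9"]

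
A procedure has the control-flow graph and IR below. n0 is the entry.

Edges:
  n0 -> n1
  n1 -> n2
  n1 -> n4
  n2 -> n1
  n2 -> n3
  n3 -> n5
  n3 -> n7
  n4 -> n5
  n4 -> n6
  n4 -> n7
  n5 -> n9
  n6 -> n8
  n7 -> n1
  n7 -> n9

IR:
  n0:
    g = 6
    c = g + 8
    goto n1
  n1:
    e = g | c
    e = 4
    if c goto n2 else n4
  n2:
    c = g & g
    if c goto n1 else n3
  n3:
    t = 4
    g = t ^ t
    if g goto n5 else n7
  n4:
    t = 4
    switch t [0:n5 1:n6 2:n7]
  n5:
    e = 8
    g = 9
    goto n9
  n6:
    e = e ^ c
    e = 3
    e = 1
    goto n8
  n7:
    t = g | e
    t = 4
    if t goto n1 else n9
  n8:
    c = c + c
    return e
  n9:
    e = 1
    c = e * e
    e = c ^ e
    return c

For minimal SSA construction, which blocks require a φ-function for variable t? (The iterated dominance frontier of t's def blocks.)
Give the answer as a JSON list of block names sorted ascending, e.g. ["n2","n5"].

Answer: ["n1", "n5", "n7", "n9"]

Working:
idom tree: n1←n0 n2←n1 n3←n2 n4←n1 n5←n1 n6←n4 n7←n1 n8←n6 n9←n1
Dom at joins:
  n1: preds {n0,n2,n7}: {n0} ∩ {n0,n1,n2} ∩ {n0,n1,n7} = {n0}; idom=n0
  n5: preds {n3,n4}: {n0,n1,n2,n3} ∩ {n0,n1,n4} = {n0,n1}; idom=n1
  n7: preds {n3,n4}: {n0,n1,n2,n3} ∩ {n0,n1,n4} = {n0,n1}; idom=n1
  n9: preds {n5,n7}: {n0,n1,n5} ∩ {n0,n1,n7} = {n0,n1}; idom=n1

Frontier:
  n1←n0: walk · to n0
  n1←n2: walk n2→n1 to n0
  n1←n7: walk n7→n1 to n0
  n5←n3: walk n3→n2 to n1
  n5←n4: walk n4 to n1
  n7←n3: walk n3→n2 to n1
  n7←n4: walk n4 to n1
  n9←n5: walk n5 to n1
  n9←n7: walk n7 to n1
  DF(n0)=∅
  DF(n1)={n1}
  DF(n2)={n1,n5,n7}
  DF(n3)={n5,n7}
  DF(n4)={n5,n7}
  DF(n5)={n9}
  DF(n6)=∅
  DF(n7)={n1,n9}
  DF(n8)=∅
  DF(n9)=∅

φ for t: defs {n3,n4,n7}
  DF⁺ = {n1,n5,n7,n9}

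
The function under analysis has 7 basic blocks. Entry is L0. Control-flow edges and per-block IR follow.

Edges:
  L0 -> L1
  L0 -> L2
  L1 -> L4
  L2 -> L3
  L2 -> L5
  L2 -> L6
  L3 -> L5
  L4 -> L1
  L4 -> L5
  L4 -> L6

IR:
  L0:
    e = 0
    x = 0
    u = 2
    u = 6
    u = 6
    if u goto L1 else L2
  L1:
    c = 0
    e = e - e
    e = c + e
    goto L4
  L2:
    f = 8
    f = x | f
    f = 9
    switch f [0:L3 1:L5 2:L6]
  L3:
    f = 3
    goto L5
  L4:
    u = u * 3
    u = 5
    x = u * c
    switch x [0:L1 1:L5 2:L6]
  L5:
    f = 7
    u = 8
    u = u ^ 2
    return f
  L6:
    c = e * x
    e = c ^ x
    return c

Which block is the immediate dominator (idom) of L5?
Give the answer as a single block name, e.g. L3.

idom tree: L1←L0 L2←L0 L3←L2 L4←L1 L5←L0 L6←L0
Dom∩ at merges:
  L1: preds {L0,L4}: {L0} ∩ {L0,L1,L4} = {L0}; idom=L0
  L5: preds {L2,L3,L4}: {L0,L2} ∩ {L0,L2,L3} ∩ {L0,L1,L4} = {L0}; idom=L0
  L6: preds {L2,L4}: {L0,L2} ∩ {L0,L1,L4} = {L0}; idom=L0

idom(L5) = L0

Answer: L0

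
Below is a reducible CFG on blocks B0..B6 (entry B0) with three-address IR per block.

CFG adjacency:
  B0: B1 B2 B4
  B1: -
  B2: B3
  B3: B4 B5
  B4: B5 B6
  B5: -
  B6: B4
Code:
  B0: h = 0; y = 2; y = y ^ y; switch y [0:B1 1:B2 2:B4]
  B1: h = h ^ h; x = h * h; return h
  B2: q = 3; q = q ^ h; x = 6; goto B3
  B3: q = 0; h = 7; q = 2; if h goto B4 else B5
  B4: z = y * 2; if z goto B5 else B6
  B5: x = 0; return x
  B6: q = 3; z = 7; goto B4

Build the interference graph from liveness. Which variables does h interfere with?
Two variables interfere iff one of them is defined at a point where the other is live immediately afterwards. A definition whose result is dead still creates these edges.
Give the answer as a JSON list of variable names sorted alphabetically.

def/use:
  B0 def {h,y} use ∅
  B1 def {h,x} use {h}
  B2 def {q,x} use {h}
  B3 def {h,q} use ∅
  B4 def {z} use {y}
  B5 def {x} use ∅
  B6 def {q,z} use ∅

Live sets:
  B0 li=∅ lo={h,y}
  B1 li={h} lo=∅
  B2 li={h,y} lo={y}
  B3 li={y} lo={y}
  B4 li={y} lo={y}
  B5 li=∅ lo=∅
  B6 li={y} lo={y}

Interference:
  h — {q,x,y}
  q — {h,y}
  x — {h,y}
  y — {h,q,x,z}
  z — {y}

N(h) = ["q", "x", "y"]

Answer: ["q", "x", "y"]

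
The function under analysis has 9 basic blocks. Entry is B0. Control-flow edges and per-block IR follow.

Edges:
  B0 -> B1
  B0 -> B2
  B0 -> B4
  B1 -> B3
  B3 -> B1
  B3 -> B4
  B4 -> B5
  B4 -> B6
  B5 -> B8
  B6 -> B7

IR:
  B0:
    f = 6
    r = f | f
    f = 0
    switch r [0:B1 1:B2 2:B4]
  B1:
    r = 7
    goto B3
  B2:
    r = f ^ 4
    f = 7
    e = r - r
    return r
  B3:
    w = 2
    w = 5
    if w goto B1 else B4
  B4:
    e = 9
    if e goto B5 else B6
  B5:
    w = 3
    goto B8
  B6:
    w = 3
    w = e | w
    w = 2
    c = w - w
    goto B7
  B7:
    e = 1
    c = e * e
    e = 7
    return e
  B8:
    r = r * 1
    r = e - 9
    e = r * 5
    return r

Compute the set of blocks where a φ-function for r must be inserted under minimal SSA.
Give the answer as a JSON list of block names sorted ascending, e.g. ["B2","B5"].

idom tree: B1←B0 B2←B0 B3←B1 B4←B0 B5←B4 B6←B4 B7←B6 B8←B5
Dom∩ at merges:
  B1: preds {B0,B3}: {B0} ∩ {B0,B1,B3} = {B0}; idom=B0
  B4: preds {B0,B3}: {B0} ∩ {B0,B1,B3} = {B0}; idom=B0

DF walk-up:
  B1←B0: walk · to B0
  B1←B3: walk B3→B1 to B0
  B4←B0: walk · to B0
  B4←B3: walk B3→B1 to B0
  DF(B0)=∅
  DF(B1)={B1,B4}
  DF(B2)=∅
  DF(B3)={B1,B4}
  DF(B4)=∅
  DF(B5)=∅
  DF(B6)=∅
  DF(B7)=∅
  DF(B8)=∅

φ for r: defs {B0,B1,B2,B8}
  DF⁺ = {B1,B4}

Answer: ["B1", "B4"]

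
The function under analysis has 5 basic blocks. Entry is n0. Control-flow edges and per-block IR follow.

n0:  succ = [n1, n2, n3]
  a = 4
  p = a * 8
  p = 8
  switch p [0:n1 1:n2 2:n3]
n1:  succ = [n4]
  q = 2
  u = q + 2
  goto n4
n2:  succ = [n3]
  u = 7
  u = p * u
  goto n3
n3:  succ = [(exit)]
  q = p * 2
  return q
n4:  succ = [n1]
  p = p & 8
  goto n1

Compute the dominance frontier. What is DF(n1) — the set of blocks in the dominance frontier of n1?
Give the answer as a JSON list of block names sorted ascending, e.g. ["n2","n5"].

Answer: ["n1"]

Derivation:
idom tree: n1←n0 n2←n0 n3←n0 n4←n1
Join-block Dom:
  n1: preds {n0,n4}: {n0} ∩ {n0,n1,n4} = {n0}; idom=n0
  n3: preds {n0,n2}: {n0} ∩ {n0,n2} = {n0}; idom=n0

DF walk-up:
  join n1 pred n0: · stop@n0
  join n1 pred n4: n4→n1 stop@n0
  join n3 pred n0: · stop@n0
  join n3 pred n2: n2 stop@n0
  n0: DF=∅
  n1: DF={n1}
  n2: DF={n3}
  n3: DF=∅
  n4: DF={n1}

DF(n1) = ["n1"]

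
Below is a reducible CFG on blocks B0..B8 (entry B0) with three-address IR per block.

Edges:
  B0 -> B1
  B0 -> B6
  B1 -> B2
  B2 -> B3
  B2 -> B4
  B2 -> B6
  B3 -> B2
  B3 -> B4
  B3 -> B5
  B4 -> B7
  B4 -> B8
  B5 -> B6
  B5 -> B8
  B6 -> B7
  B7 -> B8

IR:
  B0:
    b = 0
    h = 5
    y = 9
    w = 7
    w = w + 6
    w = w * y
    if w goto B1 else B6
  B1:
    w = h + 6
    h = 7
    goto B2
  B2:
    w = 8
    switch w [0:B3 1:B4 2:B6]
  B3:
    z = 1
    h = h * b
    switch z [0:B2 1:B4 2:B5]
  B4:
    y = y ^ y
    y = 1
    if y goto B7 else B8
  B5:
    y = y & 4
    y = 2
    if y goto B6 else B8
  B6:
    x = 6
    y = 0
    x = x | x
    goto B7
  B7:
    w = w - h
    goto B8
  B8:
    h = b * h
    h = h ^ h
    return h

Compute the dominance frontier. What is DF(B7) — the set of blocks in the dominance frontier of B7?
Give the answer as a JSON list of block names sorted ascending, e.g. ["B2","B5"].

idom tree: B1←B0 B2←B1 B3←B2 B4←B2 B5←B3 B6←B0 B7←B0 B8←B0
Dom at joins:
  B2: preds {B1,B3}: {B0,B1} ∩ {B0,B1,B2,B3} = {B0,B1}; idom=B1
  B4: preds {B2,B3}: {B0,B1,B2} ∩ {B0,B1,B2,B3} = {B0,B1,B2}; idom=B2
  B6: preds {B0,B2,B5}: {B0} ∩ {B0,B1,B2} ∩ {B0,B1,B2,B3,B5} = {B0}; idom=B0
  B7: preds {B4,B6}: {B0,B1,B2,B4} ∩ {B0,B6} = {B0}; idom=B0
  B8: preds {B4,B5,B7}: {B0,B1,B2,B4} ∩ {B0,B1,B2,B3,B5} ∩ {B0,B7} = {B0}; idom=B0

DF walk-up:
  join B2 pred B1: · stop@B1
  join B2 pred B3: B3→B2 stop@B1
  join B4 pred B2: · stop@B2
  join B4 pred B3: B3 stop@B2
  join B6 pred B0: · stop@B0
  join B6 pred B2: B2→B1 stop@B0
  join B6 pred B5: B5→B3→B2→B1 stop@B0
  join B7 pred B4: B4→B2→B1 stop@B0
  join B7 pred B6: B6 stop@B0
  join B8 pred B4: B4→B2→B1 stop@B0
  join B8 pred B5: B5→B3→B2→B1 stop@B0
  join B8 pred B7: B7 stop@B0
  B0: DF=∅
  B1: DF={B6,B7,B8}
  B2: DF={B2,B6,B7,B8}
  B3: DF={B2,B4,B6,B8}
  B4: DF={B7,B8}
  B5: DF={B6,B8}
  B6: DF={B7}
  B7: DF={B8}
  B8: DF=∅

DF(B7) = ["B8"]

Answer: ["B8"]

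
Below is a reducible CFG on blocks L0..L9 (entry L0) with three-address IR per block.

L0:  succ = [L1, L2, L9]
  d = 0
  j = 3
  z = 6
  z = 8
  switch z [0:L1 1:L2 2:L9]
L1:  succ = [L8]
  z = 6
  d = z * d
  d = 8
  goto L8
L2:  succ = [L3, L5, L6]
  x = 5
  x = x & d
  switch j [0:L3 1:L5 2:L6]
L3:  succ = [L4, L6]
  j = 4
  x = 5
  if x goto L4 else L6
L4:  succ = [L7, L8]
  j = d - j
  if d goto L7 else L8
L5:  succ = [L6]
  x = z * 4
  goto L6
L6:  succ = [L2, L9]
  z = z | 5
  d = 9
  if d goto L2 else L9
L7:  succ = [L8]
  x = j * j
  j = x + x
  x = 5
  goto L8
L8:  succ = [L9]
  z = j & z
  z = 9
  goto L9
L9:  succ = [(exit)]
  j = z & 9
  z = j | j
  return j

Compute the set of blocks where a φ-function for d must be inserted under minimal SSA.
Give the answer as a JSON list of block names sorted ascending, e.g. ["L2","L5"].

idom tree: L1←L0 L2←L0 L3←L2 L4←L3 L5←L2 L6←L2 L7←L4 L8←L0 L9←L0
Dom∩ at merges:
  L2: preds {L0,L6}: {L0} ∩ {L0,L2,L6} = {L0}; idom=L0
  L6: preds {L2,L3,L5}: {L0,L2} ∩ {L0,L2,L3} ∩ {L0,L2,L5} = {L0,L2}; idom=L2
  L8: preds {L1,L4,L7}: {L0,L1} ∩ {L0,L2,L3,L4} ∩ {L0,L2,L3,L4,L7} = {L0}; idom=L0
  L9: preds {L0,L6,L8}: {L0} ∩ {L0,L2,L6} ∩ {L0,L8} = {L0}; idom=L0

DF walk-up:
  join L2 pred L0: · stop@L0
  join L2 pred L6: L6→L2 stop@L0
  join L6 pred L2: · stop@L2
  join L6 pred L3: L3 stop@L2
  join L6 pred L5: L5 stop@L2
  join L8 pred L1: L1 stop@L0
  join L8 pred L4: L4→L3→L2 stop@L0
  join L8 pred L7: L7→L4→L3→L2 stop@L0
  join L9 pred L0: · stop@L0
  join L9 pred L6: L6→L2 stop@L0
  join L9 pred L8: L8 stop@L0
  L0 → ∅
  L1 → {L8}
  L2 → {L2,L8,L9}
  L3 → {L6,L8}
  L4 → {L8}
  L5 → {L6}
  L6 → {L2,L9}
  L7 → {L8}
  L8 → {L9}
  L9 → ∅

φ for d: defs {L0,L1,L6}
  DF⁺ = {L2,L8,L9}

Answer: ["L2", "L8", "L9"]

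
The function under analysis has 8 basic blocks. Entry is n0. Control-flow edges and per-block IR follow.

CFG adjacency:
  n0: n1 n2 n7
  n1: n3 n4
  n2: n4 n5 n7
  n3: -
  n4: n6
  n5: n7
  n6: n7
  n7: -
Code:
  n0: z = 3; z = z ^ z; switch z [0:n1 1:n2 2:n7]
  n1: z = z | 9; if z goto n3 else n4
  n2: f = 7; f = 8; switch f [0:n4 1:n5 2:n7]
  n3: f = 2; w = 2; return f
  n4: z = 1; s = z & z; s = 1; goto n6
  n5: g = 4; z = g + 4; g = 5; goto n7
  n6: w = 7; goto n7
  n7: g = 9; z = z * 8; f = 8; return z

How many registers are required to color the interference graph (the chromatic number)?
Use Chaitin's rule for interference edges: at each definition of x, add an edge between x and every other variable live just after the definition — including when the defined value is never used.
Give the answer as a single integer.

Block summaries:
  n0: {z} / ∅
  n1: {z} / {z}
  n2: {f} / ∅
  n3: {f,w} / ∅
  n4: {s,z} / ∅
  n5: {g,z} / ∅
  n6: {w} / ∅
  n7: {f,g,z} / {z}

Live sets:
  live n0: ∅→{z}
  live n1: {z}→∅
  live n2: {z}→{z}
  live n3: ∅→∅
  live n4: ∅→{z}
  live n5: ∅→{z}
  live n6: {z}→{z}
  live n7: {z}→∅

Conflict graph:
  f: {w,z}
  g: {z}
  s: {z}
  w: {f,z}
  z: {f,g,s,w}

Chromatic number:
  clique {f,w,z} ⇒ need ≥ 3
  assign f→c1 g→c1 s→c1 w→c2 z→c0 — no edge inside a register ⇒ χ ≤ 3
  χ = 3

Answer: 3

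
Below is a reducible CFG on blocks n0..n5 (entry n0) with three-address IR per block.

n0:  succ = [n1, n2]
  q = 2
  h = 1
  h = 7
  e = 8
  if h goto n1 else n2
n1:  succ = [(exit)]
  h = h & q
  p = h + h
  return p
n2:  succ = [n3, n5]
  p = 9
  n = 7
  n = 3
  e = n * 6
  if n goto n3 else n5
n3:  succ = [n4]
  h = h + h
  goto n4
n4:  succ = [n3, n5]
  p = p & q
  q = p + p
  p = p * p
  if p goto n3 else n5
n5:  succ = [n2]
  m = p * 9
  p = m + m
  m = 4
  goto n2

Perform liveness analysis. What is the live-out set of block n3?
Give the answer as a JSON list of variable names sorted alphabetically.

Block summaries:
  n0: {e,h,q} / ∅
  n1: {h,p} / {h,q}
  n2: {e,n,p} / ∅
  n3: {h} / {h}
  n4: {p,q} / {p,q}
  n5: {m,p} / {p}

Live sets:
  n0: in=∅ out={h,q}
  n1: in={h,q} out=∅
  n2: in={h,q} out={h,p,q}
  n3: in={h,p,q} out={h,p,q}
  n4: in={h,p,q} out={h,p,q}
  n5: in={h,p,q} out={h,q}

live-out(n3) = ["h", "p", "q"]

Answer: ["h", "p", "q"]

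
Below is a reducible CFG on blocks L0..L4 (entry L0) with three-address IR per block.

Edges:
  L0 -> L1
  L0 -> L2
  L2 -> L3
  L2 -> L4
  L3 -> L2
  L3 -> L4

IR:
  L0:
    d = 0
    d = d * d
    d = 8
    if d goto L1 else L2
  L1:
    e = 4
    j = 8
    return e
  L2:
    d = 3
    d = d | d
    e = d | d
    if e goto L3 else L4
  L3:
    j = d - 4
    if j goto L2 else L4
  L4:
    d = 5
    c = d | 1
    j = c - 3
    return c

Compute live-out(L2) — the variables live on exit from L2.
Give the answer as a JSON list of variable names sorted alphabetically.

def/use:
  L0: {d} / ∅
  L1: {e,j} / ∅
  L2: {d,e} / ∅
  L3: {j} / {d}
  L4: {c,d,j} / ∅

Liveness:
  live L0: ∅→∅
  live L1: ∅→∅
  live L2: ∅→{d}
  live L3: {d}→∅
  live L4: ∅→∅

live-out(L2) = ["d"]

Answer: ["d"]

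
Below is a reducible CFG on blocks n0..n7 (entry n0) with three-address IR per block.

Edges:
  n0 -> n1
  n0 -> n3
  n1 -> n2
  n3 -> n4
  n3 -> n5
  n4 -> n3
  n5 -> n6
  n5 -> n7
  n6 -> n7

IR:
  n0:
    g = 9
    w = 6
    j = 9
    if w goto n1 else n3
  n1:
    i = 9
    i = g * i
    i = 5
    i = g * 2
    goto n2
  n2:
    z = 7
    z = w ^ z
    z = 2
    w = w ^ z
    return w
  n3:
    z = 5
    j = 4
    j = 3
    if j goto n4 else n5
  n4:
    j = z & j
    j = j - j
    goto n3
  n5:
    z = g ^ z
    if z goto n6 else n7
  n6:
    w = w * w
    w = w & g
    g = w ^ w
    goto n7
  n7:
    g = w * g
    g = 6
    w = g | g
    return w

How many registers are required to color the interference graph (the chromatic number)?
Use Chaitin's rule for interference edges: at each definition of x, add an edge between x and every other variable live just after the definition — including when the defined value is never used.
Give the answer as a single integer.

Answer: 4

Derivation:
Per-block:
  n0: {g,j,w} / ∅
  n1: {i} / {g}
  n2: {w,z} / {w}
  n3: {j,z} / ∅
  n4: {j} / {j,z}
  n5: {z} / {g,z}
  n6: {g,w} / {g,w}
  n7: {g,w} / {g,w}

Liveness:
  live n0: ∅→{g,w}
  live n1: {g,w}→{w}
  live n2: {w}→∅
  live n3: {g,w}→{g,j,w,z}
  live n4: {g,j,w,z}→{g,w}
  live n5: {g,w,z}→{g,w}
  live n6: {g,w}→{g,w}
  live n7: {g,w}→∅

Interference:
  g↔{i,j,w,z}
  i↔{g,w}
  j↔{g,w,z}
  w↔{g,i,j,z}
  z↔{g,j,w}

Chromatic number:
  clique {g,j,w,z} ⇒ need ≥ 4
  4-colouring: r0={g}  r1={w}  r2={i,j}  r3={z}
  χ = 4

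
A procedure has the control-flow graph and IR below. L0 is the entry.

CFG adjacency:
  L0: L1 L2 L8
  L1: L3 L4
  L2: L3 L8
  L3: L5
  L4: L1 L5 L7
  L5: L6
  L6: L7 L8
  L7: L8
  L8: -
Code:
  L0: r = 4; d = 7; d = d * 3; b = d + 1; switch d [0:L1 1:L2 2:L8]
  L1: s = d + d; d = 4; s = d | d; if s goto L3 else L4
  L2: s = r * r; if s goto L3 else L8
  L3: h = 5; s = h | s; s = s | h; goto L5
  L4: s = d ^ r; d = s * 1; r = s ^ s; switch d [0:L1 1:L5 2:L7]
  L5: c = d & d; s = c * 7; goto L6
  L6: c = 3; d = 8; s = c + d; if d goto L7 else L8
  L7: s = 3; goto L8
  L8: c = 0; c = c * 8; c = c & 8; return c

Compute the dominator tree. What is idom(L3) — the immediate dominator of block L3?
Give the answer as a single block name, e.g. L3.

Answer: L0

Working:
idom tree: L1←L0 L2←L0 L3←L0 L4←L1 L5←L0 L6←L5 L7←L0 L8←L0
Dom∩ at merges:
  L1: preds {L0,L4}: {L0} ∩ {L0,L1,L4} = {L0}; idom=L0
  L3: preds {L1,L2}: {L0,L1} ∩ {L0,L2} = {L0}; idom=L0
  L5: preds {L3,L4}: {L0,L3} ∩ {L0,L1,L4} = {L0}; idom=L0
  L7: preds {L4,L6}: {L0,L1,L4} ∩ {L0,L5,L6} = {L0}; idom=L0
  L8: preds {L0,L2,L6,L7}: {L0} ∩ {L0,L2} ∩ {L0,L5,L6} ∩ {L0,L7} = {L0}; idom=L0

idom(L3) = L0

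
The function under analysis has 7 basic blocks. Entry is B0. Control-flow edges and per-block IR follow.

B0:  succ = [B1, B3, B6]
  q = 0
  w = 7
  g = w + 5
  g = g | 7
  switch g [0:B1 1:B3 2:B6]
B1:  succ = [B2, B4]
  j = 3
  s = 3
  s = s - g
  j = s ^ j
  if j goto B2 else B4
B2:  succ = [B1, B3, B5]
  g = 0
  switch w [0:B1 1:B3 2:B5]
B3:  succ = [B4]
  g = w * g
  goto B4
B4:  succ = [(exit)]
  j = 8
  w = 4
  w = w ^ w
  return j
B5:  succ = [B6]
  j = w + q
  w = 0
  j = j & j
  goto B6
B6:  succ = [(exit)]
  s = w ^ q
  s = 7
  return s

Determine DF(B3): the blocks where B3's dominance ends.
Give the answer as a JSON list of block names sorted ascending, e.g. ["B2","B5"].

Answer: ["B4"]

Derivation:
idom tree: B1←B0 B2←B1 B3←B0 B4←B0 B5←B2 B6←B0
Dom∩ at merges:
  B1: preds {B0,B2}: {B0} ∩ {B0,B1,B2} = {B0}; idom=B0
  B3: preds {B0,B2}: {B0} ∩ {B0,B1,B2} = {B0}; idom=B0
  B4: preds {B1,B3}: {B0,B1} ∩ {B0,B3} = {B0}; idom=B0
  B6: preds {B0,B5}: {B0} ∩ {B0,B1,B2,B5} = {B0}; idom=B0

Frontier:
  join B1 pred B0: · stop@B0
  join B1 pred B2: B2→B1 stop@B0
  join B3 pred B0: · stop@B0
  join B3 pred B2: B2→B1 stop@B0
  join B4 pred B1: B1 stop@B0
  join B4 pred B3: B3 stop@B0
  join B6 pred B0: · stop@B0
  join B6 pred B5: B5→B2→B1 stop@B0
  B0 → ∅
  B1 → {B1,B3,B4,B6}
  B2 → {B1,B3,B6}
  B3 → {B4}
  B4 → ∅
  B5 → {B6}
  B6 → ∅

DF(B3) = ["B4"]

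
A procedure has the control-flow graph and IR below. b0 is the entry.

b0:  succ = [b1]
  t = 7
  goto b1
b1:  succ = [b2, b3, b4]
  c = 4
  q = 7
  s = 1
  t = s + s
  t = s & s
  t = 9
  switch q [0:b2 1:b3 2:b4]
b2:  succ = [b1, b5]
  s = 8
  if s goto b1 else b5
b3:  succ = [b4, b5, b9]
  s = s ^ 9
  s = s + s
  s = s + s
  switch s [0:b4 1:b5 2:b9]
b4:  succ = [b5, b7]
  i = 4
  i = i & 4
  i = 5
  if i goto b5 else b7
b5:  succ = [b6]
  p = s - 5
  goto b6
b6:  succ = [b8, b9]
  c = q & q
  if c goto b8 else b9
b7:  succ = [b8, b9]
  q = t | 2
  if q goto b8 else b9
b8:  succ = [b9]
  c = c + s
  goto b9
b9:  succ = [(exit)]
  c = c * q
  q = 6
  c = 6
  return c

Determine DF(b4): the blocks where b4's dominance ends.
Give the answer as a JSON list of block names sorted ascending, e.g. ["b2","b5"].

Answer: ["b5", "b8", "b9"]

Derivation:
idom tree: b1←b0 b2←b1 b3←b1 b4←b1 b5←b1 b6←b5 b7←b4 b8←b1 b9←b1
Dom∩ at merges:
  b1: preds {b0,b2}: {b0} ∩ {b0,b1,b2} = {b0}; idom=b0
  b4: preds {b1,b3}: {b0,b1} ∩ {b0,b1,b3} = {b0,b1}; idom=b1
  b5: preds {b2,b3,b4}: {b0,b1,b2} ∩ {b0,b1,b3} ∩ {b0,b1,b4} = {b0,b1}; idom=b1
  b8: preds {b6,b7}: {b0,b1,b5,b6} ∩ {b0,b1,b4,b7} = {b0,b1}; idom=b1
  b9: preds {b3,b6,b7,b8}: {b0,b1,b3} ∩ {b0,b1,b5,b6} ∩ {b0,b1,b4,b7} ∩ {b0,b1,b8} = {b0,b1}; idom=b1

DF walk-up:
  b1←b0: walk · to b0
  b1←b2: walk b2→b1 to b0
  b4←b1: walk · to b1
  b4←b3: walk b3 to b1
  b5←b2: walk b2 to b1
  b5←b3: walk b3 to b1
  b5←b4: walk b4 to b1
  b8←b6: walk b6→b5 to b1
  b8←b7: walk b7→b4 to b1
  b9←b3: walk b3 to b1
  b9←b6: walk b6→b5 to b1
  b9←b7: walk b7→b4 to b1
  b9←b8: walk b8 to b1
  b0 → ∅
  b1 → {b1}
  b2 → {b1,b5}
  b3 → {b4,b5,b9}
  b4 → {b5,b8,b9}
  b5 → {b8,b9}
  b6 → {b8,b9}
  b7 → {b8,b9}
  b8 → {b9}
  b9 → ∅

DF(b4) = ["b5", "b8", "b9"]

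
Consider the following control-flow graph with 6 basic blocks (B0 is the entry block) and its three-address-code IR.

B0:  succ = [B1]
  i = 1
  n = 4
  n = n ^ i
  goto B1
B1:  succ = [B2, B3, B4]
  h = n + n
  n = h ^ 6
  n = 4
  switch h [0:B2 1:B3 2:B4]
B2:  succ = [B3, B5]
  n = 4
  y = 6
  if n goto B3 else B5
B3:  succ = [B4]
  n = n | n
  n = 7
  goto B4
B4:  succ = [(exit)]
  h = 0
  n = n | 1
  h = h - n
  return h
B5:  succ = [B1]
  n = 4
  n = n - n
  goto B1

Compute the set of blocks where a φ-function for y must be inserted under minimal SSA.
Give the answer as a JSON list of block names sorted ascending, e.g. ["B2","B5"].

idom tree: B1←B0 B2←B1 B3←B1 B4←B1 B5←B2
Dom at joins:
  B1: preds {B0,B5}: {B0} ∩ {B0,B1,B2,B5} = {B0}; idom=B0
  B3: preds {B1,B2}: {B0,B1} ∩ {B0,B1,B2} = {B0,B1}; idom=B1
  B4: preds {B1,B3}: {B0,B1} ∩ {B0,B1,B3} = {B0,B1}; idom=B1

DF derivation:
  join B1 pred B0: · stop@B0
  join B1 pred B5: B5→B2→B1 stop@B0
  join B3 pred B1: · stop@B1
  join B3 pred B2: B2 stop@B1
  join B4 pred B1: · stop@B1
  join B4 pred B3: B3 stop@B1
  B0 → ∅
  B1 → {B1}
  B2 → {B1,B3}
  B3 → {B4}
  B4 → ∅
  B5 → {B1}

φ for y: defs {B2}
  DF⁺ = {B1,B3,B4}

Answer: ["B1", "B3", "B4"]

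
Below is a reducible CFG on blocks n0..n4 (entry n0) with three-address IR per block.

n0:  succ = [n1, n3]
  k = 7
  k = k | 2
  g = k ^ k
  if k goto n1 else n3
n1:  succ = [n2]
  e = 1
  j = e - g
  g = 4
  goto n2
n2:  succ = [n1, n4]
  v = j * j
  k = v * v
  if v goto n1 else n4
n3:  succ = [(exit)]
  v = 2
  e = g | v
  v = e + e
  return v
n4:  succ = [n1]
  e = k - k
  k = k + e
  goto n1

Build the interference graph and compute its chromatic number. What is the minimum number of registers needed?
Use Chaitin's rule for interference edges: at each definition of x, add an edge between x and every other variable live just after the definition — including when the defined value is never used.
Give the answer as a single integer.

def/use:
  n0: def={g,k} ue=∅
  n1: def={e,g,j} ue={g}
  n2: def={k,v} ue={j}
  n3: def={e,v} ue={g}
  n4: def={e,k} ue={k}

Backward fixpoint:
  n0 li=∅ lo={g}
  n1 li={g} lo={g,j}
  n2 li={g,j} lo={g,k}
  n3 li={g} lo=∅
  n4 li={g,k} lo={g}

Conflict graph:
  e: {g,k}
  g: {e,j,k,v}
  j: {g}
  k: {e,g,v}
  v: {g,k}

Registers:
  clique {e,g,k} ⇒ need ≥ 3
  assign e→c2 g→c0 j→c1 k→c1 v→c2 — no edge inside a register ⇒ χ ≤ 3
  χ = 3

Answer: 3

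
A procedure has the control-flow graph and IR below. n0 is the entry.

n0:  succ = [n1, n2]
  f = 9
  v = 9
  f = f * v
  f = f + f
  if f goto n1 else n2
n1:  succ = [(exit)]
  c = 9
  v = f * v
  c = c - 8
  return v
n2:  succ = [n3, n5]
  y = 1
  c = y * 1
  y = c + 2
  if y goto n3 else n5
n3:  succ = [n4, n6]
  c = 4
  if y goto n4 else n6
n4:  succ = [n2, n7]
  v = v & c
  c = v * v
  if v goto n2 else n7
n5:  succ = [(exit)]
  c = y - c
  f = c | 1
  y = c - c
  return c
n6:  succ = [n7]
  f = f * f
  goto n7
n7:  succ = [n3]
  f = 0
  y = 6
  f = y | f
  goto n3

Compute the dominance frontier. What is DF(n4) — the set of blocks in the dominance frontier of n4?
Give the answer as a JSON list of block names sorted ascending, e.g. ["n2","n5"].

idom tree: n1←n0 n2←n0 n3←n2 n4←n3 n5←n2 n6←n3 n7←n3
Dom at joins:
  n2: preds {n0,n4}: {n0} ∩ {n0,n2,n3,n4} = {n0}; idom=n0
  n3: preds {n2,n7}: {n0,n2} ∩ {n0,n2,n3,n7} = {n0,n2}; idom=n2
  n7: preds {n4,n6}: {n0,n2,n3,n4} ∩ {n0,n2,n3,n6} = {n0,n2,n3}; idom=n3

DF walk-up:
  join n2 pred n0: · stop@n0
  join n2 pred n4: n4→n3→n2 stop@n0
  join n3 pred n2: · stop@n2
  join n3 pred n7: n7→n3 stop@n2
  join n7 pred n4: n4 stop@n3
  join n7 pred n6: n6 stop@n3
  n0: DF=∅
  n1: DF=∅
  n2: DF={n2}
  n3: DF={n2,n3}
  n4: DF={n2,n7}
  n5: DF=∅
  n6: DF={n7}
  n7: DF={n3}

DF(n4) = ["n2", "n7"]

Answer: ["n2", "n7"]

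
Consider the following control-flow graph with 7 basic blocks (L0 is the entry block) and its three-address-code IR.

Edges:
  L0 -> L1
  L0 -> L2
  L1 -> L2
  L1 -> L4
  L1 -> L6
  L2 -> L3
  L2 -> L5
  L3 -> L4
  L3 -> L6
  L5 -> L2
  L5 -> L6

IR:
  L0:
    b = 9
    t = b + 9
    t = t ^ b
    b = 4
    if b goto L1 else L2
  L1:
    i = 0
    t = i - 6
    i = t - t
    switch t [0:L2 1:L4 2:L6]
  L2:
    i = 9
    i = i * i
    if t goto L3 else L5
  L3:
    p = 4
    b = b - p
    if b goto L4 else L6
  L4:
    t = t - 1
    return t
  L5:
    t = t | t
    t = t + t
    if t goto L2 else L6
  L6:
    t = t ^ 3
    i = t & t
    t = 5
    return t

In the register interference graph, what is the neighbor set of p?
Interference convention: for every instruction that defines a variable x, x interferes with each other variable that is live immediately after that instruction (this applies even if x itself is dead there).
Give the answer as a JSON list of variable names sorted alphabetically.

Answer: ["b", "t"]

Analysis:
def/use:
  L0: {b,t} / ∅
  L1: {i,t} / ∅
  L2: {i} / {t}
  L3: {b,p} / {b}
  L4: {t} / {t}
  L5: {t} / {t}
  L6: {i,t} / {t}

Live sets:
  live L0: ∅→{b,t}
  live L1: {b}→{b,t}
  live L2: {b,t}→{b,t}
  live L3: {b,t}→{t}
  live L4: {t}→∅
  live L5: {b,t}→{b,t}
  live L6: {t}→∅

Conflict graph:
  b: {i,p,t}
  i: {b,t}
  p: {b,t}
  t: {b,i,p}

N(p) = ["b", "t"]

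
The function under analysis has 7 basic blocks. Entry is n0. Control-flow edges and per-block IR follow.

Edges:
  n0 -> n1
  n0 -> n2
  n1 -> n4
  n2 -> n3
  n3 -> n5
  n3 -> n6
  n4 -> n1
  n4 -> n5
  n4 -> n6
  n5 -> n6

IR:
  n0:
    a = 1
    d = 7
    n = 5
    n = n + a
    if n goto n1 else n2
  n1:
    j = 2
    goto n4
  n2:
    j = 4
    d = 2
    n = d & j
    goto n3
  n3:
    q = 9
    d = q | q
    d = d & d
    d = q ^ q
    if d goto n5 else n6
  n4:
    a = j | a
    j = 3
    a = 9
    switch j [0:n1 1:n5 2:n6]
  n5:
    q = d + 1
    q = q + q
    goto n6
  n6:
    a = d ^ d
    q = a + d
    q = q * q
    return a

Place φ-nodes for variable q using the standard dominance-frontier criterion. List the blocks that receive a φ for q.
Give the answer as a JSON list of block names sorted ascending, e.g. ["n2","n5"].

idom tree: n1←n0 n2←n0 n3←n2 n4←n1 n5←n0 n6←n0
Dom∩ at merges:
  n1: preds {n0,n4}: {n0} ∩ {n0,n1,n4} = {n0}; idom=n0
  n5: preds {n3,n4}: {n0,n2,n3} ∩ {n0,n1,n4} = {n0}; idom=n0
  n6: preds {n3,n4,n5}: {n0,n2,n3} ∩ {n0,n1,n4} ∩ {n0,n5} = {n0}; idom=n0

DF derivation:
  join n1 pred n0: · stop@n0
  join n1 pred n4: n4→n1 stop@n0
  join n5 pred n3: n3→n2 stop@n0
  join n5 pred n4: n4→n1 stop@n0
  join n6 pred n3: n3→n2 stop@n0
  join n6 pred n4: n4→n1 stop@n0
  join n6 pred n5: n5 stop@n0
  n0 → ∅
  n1 → {n1,n5,n6}
  n2 → {n5,n6}
  n3 → {n5,n6}
  n4 → {n1,n5,n6}
  n5 → {n6}
  n6 → ∅

φ for q: defs {n3,n5,n6}
  DF⁺ = {n5,n6}

Answer: ["n5", "n6"]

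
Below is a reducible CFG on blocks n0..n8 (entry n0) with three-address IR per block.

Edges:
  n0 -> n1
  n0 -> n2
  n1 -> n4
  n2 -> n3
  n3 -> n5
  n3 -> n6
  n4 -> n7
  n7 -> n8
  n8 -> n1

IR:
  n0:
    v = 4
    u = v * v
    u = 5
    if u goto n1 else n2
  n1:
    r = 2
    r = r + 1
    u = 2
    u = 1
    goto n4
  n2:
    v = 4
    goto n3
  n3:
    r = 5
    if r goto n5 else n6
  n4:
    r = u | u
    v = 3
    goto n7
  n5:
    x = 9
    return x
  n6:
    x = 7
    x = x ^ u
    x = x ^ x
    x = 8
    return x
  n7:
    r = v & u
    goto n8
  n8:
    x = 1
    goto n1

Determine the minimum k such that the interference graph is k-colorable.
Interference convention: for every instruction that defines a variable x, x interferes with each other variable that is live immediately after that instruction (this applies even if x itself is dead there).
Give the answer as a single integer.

def/use:
  n0: {u,v} / ∅
  n1: {r,u} / ∅
  n2: {v} / ∅
  n3: {r} / ∅
  n4: {r,v} / {u}
  n5: {x} / ∅
  n6: {x} / {u}
  n7: {r} / {u,v}
  n8: {x} / ∅

Backward fixpoint:
  n0: in=∅ out={u}
  n1: in=∅ out={u}
  n2: in={u} out={u}
  n3: in={u} out={u}
  n4: in={u} out={u,v}
  n5: in=∅ out=∅
  n6: in={u} out=∅
  n7: in={u,v} out=∅
  n8: in=∅ out=∅

Interfere edges:
  r: {u}
  u: {r,v,x}
  v: {u}
  x: {u}

Chromatic number:
  clique {r,u} ⇒ need ≥ 2
  2-colouring: c0={u}  c1={r,v,x}
  χ = 2

Answer: 2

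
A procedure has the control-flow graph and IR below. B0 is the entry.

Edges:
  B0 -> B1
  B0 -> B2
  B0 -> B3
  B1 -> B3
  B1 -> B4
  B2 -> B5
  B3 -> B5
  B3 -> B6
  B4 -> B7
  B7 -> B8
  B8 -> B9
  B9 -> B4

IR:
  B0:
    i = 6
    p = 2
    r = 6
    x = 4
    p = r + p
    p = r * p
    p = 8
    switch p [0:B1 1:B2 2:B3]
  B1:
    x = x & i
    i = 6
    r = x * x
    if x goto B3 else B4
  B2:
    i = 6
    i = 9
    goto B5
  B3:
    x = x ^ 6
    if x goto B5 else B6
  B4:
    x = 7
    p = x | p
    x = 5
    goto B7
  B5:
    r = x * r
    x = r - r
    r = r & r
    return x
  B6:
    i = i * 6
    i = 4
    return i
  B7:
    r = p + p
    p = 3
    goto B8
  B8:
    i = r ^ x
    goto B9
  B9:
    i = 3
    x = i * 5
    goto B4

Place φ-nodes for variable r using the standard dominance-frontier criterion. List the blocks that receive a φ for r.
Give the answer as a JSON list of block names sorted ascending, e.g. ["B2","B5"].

Answer: ["B3", "B4", "B5"]

Derivation:
idom tree: B1←B0 B2←B0 B3←B0 B4←B1 B5←B0 B6←B3 B7←B4 B8←B7 B9←B8
Join-block Dom:
  B3: preds {B0,B1}: {B0} ∩ {B0,B1} = {B0}; idom=B0
  B4: preds {B1,B9}: {B0,B1} ∩ {B0,B1,B4,B7,B8,B9} = {B0,B1}; idom=B1
  B5: preds {B2,B3}: {B0,B2} ∩ {B0,B3} = {B0}; idom=B0

DF walk-up:
  join B3 pred B0: · stop@B0
  join B3 pred B1: B1 stop@B0
  join B4 pred B1: · stop@B1
  join B4 pred B9: B9→B8→B7→B4 stop@B1
  join B5 pred B2: B2 stop@B0
  join B5 pred B3: B3 stop@B0
  DF(B0)=∅
  DF(B1)={B3}
  DF(B2)={B5}
  DF(B3)={B5}
  DF(B4)={B4}
  DF(B5)=∅
  DF(B6)=∅
  DF(B7)={B4}
  DF(B8)={B4}
  DF(B9)={B4}

φ for r: defs {B0,B1,B5,B7}
  DF⁺ = {B3,B4,B5}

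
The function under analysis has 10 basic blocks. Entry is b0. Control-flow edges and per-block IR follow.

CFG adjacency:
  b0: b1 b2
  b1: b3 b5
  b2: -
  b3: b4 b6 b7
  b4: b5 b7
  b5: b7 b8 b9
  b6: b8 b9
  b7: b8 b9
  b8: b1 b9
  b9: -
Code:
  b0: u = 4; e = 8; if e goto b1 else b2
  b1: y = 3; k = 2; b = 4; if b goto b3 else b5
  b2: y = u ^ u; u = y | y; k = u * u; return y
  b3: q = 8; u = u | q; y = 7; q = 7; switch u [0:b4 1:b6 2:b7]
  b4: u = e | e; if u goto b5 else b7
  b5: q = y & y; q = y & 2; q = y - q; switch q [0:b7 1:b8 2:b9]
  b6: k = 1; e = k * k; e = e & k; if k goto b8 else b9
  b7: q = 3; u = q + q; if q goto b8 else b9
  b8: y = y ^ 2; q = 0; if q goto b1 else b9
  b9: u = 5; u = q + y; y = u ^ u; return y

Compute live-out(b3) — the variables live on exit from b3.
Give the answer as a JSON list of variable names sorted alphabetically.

Answer: ["e", "q", "u", "y"]

Derivation:
Per-block:
  b0 def {e,u} use ∅
  b1 def {b,k,y} use ∅
  b2 def {k,u,y} use {u}
  b3 def {q,u,y} use {u}
  b4 def {u} use {e}
  b5 def {q} use {y}
  b6 def {e,k} use ∅
  b7 def {q,u} use ∅
  b8 def {q,y} use {y}
  b9 def {u,y} use {q,y}

Live sets:
  b0 li=∅ lo={e,u}
  b1 li={e,u} lo={e,u,y}
  b2 li={u} lo=∅
  b3 li={e,u} lo={e,q,u,y}
  b4 li={e,y} lo={e,u,y}
  b5 li={e,u,y} lo={e,q,u,y}
  b6 li={q,u,y} lo={e,q,u,y}
  b7 li={e,y} lo={e,q,u,y}
  b8 li={e,u,y} lo={e,q,u,y}
  b9 li={q,y} lo=∅

live-out(b3) = ["e", "q", "u", "y"]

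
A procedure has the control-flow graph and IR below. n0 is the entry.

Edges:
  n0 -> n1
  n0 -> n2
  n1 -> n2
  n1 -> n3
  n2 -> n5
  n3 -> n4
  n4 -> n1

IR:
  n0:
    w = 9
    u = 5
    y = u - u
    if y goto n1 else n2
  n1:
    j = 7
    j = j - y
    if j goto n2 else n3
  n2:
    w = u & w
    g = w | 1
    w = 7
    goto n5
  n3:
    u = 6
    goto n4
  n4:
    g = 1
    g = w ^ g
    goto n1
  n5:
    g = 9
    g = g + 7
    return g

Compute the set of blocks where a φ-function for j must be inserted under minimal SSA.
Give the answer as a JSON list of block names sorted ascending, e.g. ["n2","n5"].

Answer: ["n1", "n2"]

Working:
idom tree: n1←n0 n2←n0 n3←n1 n4←n3 n5←n2
Join-block Dom:
  n1: preds {n0,n4}: {n0} ∩ {n0,n1,n3,n4} = {n0}; idom=n0
  n2: preds {n0,n1}: {n0} ∩ {n0,n1} = {n0}; idom=n0

Frontier:
  n1←n0: walk · to n0
  n1←n4: walk n4→n3→n1 to n0
  n2←n0: walk · to n0
  n2←n1: walk n1 to n0
  DF(n0)=∅
  DF(n1)={n1,n2}
  DF(n2)=∅
  DF(n3)={n1}
  DF(n4)={n1}
  DF(n5)=∅

φ for j: defs {n1}
  DF⁺ = {n1,n2}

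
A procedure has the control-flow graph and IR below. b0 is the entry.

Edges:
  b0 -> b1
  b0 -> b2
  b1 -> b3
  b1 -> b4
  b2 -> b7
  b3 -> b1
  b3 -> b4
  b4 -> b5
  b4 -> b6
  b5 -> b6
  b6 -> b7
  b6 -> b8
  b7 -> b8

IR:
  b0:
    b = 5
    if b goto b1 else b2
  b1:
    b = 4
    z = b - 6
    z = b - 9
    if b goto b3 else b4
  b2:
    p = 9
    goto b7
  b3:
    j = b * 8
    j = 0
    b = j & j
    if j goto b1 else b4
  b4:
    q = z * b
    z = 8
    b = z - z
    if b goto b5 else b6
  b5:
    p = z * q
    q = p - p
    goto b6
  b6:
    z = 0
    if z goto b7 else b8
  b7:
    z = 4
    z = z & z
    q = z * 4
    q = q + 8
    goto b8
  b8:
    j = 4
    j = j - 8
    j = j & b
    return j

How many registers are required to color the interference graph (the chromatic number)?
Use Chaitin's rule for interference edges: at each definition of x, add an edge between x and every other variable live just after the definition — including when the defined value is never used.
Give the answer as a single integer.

def/use:
  b0: def={b} ue=∅
  b1: def={b,z} ue=∅
  b2: def={p} ue=∅
  b3: def={b,j} ue={b}
  b4: def={b,q,z} ue={b,z}
  b5: def={p,q} ue={q,z}
  b6: def={z} ue=∅
  b7: def={q,z} ue=∅
  b8: def={j} ue={b}

Live sets:
  b0: in=∅ out={b}
  b1: in=∅ out={b,z}
  b2: in={b} out={b}
  b3: in={b,z} out={b,z}
  b4: in={b,z} out={b,q,z}
  b5: in={b,q,z} out={b}
  b6: in={b} out={b}
  b7: in={b} out={b}
  b8: in={b} out=∅

Interference:
  b: {j,p,q,z}
  j: {b,z}
  p: {b}
  q: {b,z}
  z: {b,j,q}

Chromatic number:
  {b,j,z} pairwise interfere (3-clique) ⇒ χ ≥ 3
  assign b→R0 j→R2 p→R1 q→R2 z→R1 — no edge inside a register ⇒ χ ≤ 3
  χ = 3

Answer: 3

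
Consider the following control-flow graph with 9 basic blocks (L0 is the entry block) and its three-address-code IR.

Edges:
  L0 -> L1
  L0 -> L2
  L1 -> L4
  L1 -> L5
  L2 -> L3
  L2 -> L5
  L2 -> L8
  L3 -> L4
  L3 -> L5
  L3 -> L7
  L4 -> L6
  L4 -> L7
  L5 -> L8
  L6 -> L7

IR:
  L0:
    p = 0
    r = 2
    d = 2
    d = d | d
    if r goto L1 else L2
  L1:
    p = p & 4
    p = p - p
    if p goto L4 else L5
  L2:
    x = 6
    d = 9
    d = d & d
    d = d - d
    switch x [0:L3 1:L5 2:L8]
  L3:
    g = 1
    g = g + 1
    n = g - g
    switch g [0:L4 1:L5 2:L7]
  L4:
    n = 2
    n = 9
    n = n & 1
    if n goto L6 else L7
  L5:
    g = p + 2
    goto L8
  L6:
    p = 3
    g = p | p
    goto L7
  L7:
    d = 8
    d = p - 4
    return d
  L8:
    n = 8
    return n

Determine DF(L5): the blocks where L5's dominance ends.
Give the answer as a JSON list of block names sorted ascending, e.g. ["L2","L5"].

idom tree: L1←L0 L2←L0 L3←L2 L4←L0 L5←L0 L6←L4 L7←L0 L8←L0
Dom∩ at merges:
  L4: preds {L1,L3}: {L0,L1} ∩ {L0,L2,L3} = {L0}; idom=L0
  L5: preds {L1,L2,L3}: {L0,L1} ∩ {L0,L2} ∩ {L0,L2,L3} = {L0}; idom=L0
  L7: preds {L3,L4,L6}: {L0,L2,L3} ∩ {L0,L4} ∩ {L0,L4,L6} = {L0}; idom=L0
  L8: preds {L2,L5}: {L0,L2} ∩ {L0,L5} = {L0}; idom=L0

DF derivation:
  L4←L1: walk L1 to L0
  L4←L3: walk L3→L2 to L0
  L5←L1: walk L1 to L0
  L5←L2: walk L2 to L0
  L5←L3: walk L3→L2 to L0
  L7←L3: walk L3→L2 to L0
  L7←L4: walk L4 to L0
  L7←L6: walk L6→L4 to L0
  L8←L2: walk L2 to L0
  L8←L5: walk L5 to L0
  L0: DF=∅
  L1: DF={L4,L5}
  L2: DF={L4,L5,L7,L8}
  L3: DF={L4,L5,L7}
  L4: DF={L7}
  L5: DF={L8}
  L6: DF={L7}
  L7: DF=∅
  L8: DF=∅

DF(L5) = ["L8"]

Answer: ["L8"]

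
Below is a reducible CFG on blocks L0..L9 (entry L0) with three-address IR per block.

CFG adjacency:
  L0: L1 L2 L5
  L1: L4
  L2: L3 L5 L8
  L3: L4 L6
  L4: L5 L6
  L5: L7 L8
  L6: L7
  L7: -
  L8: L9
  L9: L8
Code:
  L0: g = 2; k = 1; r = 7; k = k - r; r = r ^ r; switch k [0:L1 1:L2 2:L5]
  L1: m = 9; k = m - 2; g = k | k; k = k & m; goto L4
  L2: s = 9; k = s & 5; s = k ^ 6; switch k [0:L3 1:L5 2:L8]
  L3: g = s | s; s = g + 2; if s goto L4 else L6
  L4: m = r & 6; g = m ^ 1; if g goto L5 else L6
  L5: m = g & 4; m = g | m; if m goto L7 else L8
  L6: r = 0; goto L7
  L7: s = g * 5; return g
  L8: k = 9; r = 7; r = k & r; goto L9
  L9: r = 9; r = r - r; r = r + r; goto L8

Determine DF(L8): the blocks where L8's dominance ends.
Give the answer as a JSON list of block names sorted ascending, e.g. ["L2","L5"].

Answer: ["L8"]

Analysis:
idom tree: L1←L0 L2←L0 L3←L2 L4←L0 L5←L0 L6←L0 L7←L0 L8←L0 L9←L8
Join-block Dom:
  L4: preds {L1,L3}: {L0,L1} ∩ {L0,L2,L3} = {L0}; idom=L0
  L5: preds {L0,L2,L4}: {L0} ∩ {L0,L2} ∩ {L0,L4} = {L0}; idom=L0
  L6: preds {L3,L4}: {L0,L2,L3} ∩ {L0,L4} = {L0}; idom=L0
  L7: preds {L5,L6}: {L0,L5} ∩ {L0,L6} = {L0}; idom=L0
  L8: preds {L2,L5,L9}: {L0,L2} ∩ {L0,L5} ∩ {L0,L8,L9} = {L0}; idom=L0

DF derivation:
  L4←L1: walk L1 to L0
  L4←L3: walk L3→L2 to L0
  L5←L0: walk · to L0
  L5←L2: walk L2 to L0
  L5←L4: walk L4 to L0
  L6←L3: walk L3→L2 to L0
  L6←L4: walk L4 to L0
  L7←L5: walk L5 to L0
  L7←L6: walk L6 to L0
  L8←L2: walk L2 to L0
  L8←L5: walk L5 to L0
  L8←L9: walk L9→L8 to L0
  L0 → ∅
  L1 → {L4}
  L2 → {L4,L5,L6,L8}
  L3 → {L4,L6}
  L4 → {L5,L6}
  L5 → {L7,L8}
  L6 → {L7}
  L7 → ∅
  L8 → {L8}
  L9 → {L8}

DF(L8) = ["L8"]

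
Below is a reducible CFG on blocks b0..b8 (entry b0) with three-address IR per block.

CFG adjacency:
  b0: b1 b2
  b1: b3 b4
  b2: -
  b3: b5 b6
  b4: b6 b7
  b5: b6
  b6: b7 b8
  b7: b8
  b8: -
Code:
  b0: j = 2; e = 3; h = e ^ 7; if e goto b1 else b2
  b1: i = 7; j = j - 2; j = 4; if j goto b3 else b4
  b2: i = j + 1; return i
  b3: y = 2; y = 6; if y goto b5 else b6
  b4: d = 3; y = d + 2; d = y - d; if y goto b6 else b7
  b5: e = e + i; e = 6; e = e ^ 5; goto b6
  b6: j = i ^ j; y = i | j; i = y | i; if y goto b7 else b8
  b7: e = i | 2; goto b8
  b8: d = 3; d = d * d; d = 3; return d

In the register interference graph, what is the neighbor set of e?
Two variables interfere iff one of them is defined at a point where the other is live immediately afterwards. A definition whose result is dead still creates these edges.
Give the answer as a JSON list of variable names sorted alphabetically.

Block summaries:
  b0: {e,h,j} / ∅
  b1: {i,j} / {j}
  b2: {i} / {j}
  b3: {y} / ∅
  b4: {d,y} / ∅
  b5: {e} / {e,i}
  b6: {i,j,y} / {i,j}
  b7: {e} / {i}
  b8: {d} / ∅

Backward fixpoint:
  b0: in=∅ out={e,j}
  b1: in={e,j} out={e,i,j}
  b2: in={j} out=∅
  b3: in={e,i,j} out={e,i,j}
  b4: in={i,j} out={i,j}
  b5: in={e,i,j} out={i,j}
  b6: in={i,j} out={i}
  b7: in={i} out=∅
  b8: in=∅ out=∅

Interference:
  d: {i,j,y}
  e: {h,i,j,y}
  h: {e,j}
  i: {d,e,j,y}
  j: {d,e,h,i,y}
  y: {d,e,i,j}

N(e) = ["h", "i", "j", "y"]

Answer: ["h", "i", "j", "y"]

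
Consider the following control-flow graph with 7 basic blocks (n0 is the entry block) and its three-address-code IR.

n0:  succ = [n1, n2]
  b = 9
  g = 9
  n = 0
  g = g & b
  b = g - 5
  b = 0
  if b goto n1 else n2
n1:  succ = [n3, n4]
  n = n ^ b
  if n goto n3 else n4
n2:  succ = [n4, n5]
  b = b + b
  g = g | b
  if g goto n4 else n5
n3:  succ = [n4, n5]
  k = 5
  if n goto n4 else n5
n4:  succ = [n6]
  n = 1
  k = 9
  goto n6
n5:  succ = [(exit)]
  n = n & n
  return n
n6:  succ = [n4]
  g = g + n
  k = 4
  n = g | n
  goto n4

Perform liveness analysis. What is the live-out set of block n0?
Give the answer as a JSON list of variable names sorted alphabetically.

Answer: ["b", "g", "n"]

Working:
Per-block:
  n0: {b,g,n} / ∅
  n1: {n} / {b,n}
  n2: {b,g} / {b,g}
  n3: {k} / {n}
  n4: {k,n} / ∅
  n5: {n} / {n}
  n6: {g,k,n} / {g,n}

Liveness:
  n0 li=∅ lo={b,g,n}
  n1 li={b,g,n} lo={g,n}
  n2 li={b,g,n} lo={g,n}
  n3 li={g,n} lo={g,n}
  n4 li={g} lo={g,n}
  n5 li={n} lo=∅
  n6 li={g,n} lo={g}

live-out(n0) = ["b", "g", "n"]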